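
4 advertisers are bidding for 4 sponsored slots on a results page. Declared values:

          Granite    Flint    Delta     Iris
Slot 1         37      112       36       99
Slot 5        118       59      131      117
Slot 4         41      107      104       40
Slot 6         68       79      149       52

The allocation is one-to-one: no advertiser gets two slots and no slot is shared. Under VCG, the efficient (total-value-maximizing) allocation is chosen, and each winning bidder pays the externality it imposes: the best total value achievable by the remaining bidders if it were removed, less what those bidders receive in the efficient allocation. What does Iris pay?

Iris pays $5.

Efficient allocation: Granite→Slot 5 ($118), Flint→Slot 4 ($107), Delta→Slot 6 ($149), Iris→Slot 1 ($99); total welfare W = $473.
Iris receives Slot 1 at value $99, so the others get W − 99 = $374.
Without Iris: best allocation of the remaining 3 bidders over all 4 slots is Granite→Slot 5 ($118), Flint→Slot 1 ($112), Delta→Slot 6 ($149), total $379.
VCG payment = (others' best without Iris) − (others' welfare with Iris) = 379 − 374 = $5.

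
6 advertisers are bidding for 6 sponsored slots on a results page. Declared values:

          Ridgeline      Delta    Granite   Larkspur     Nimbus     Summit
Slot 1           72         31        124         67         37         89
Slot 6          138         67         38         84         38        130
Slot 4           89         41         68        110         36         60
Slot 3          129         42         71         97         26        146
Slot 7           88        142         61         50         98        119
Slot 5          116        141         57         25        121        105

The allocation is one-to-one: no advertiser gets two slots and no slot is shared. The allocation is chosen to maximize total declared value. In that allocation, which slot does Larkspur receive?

Larkspur receives Slot 4.

Optimal: Ridgeline→Slot 6 ($138), Delta→Slot 7 ($142), Granite→Slot 1 ($124), Larkspur→Slot 4 ($110), Nimbus→Slot 5 ($121), Summit→Slot 3 ($146) — total 138+142+124+110+121+146 = $781.
Next-best assignment: Ridgeline→Slot 6, Delta→Slot 5, Granite→Slot 1, Larkspur→Slot 4, Nimbus→Slot 7, Summit→Slot 3 = $757.
Swapping Granite↔Summit (Granite→Slot 3 $71, Summit→Slot 1 $89) loses 110.
Checked against all permutations: $781 is optimal.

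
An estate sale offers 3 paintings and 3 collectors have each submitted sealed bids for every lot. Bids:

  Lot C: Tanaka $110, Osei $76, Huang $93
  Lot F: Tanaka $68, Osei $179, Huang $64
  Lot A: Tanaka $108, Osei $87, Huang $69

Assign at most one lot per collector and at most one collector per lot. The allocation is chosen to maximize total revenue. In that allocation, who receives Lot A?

Tanaka receives Lot A.

Optimal: Tanaka→Lot A ($108), Osei→Lot F ($179), Huang→Lot C ($93) — total 108+179+93 = $380.
Row-greedy (each collector in turn takes its best remaining lot) gives $358, worse by 22.
Swapping Osei↔Tanaka (Osei→Lot A $87, Tanaka→Lot F $68) loses 132.
No other one-to-one assignment exceeds $380.
Tanaka's own top lot is Lot C ($110), but forcing Tanaka→Lot C and reassigning the rest optimally gives only $358 — worse by 22.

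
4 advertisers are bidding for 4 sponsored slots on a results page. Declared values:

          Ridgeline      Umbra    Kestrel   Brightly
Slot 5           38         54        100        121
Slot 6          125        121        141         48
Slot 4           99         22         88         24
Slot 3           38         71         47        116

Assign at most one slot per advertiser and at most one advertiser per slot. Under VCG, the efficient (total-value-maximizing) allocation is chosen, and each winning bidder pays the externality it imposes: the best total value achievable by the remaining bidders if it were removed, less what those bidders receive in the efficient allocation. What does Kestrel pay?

Efficient allocation: Ridgeline→Slot 4 ($99), Umbra→Slot 6 ($121), Kestrel→Slot 5 ($100), Brightly→Slot 3 ($116); total welfare W = $436.
Kestrel receives Slot 5 at value $100, so the others get W − 100 = $336.
Without Kestrel: best allocation of the remaining 3 bidders over all 4 slots is Ridgeline→Slot 4 ($99), Umbra→Slot 6 ($121), Brightly→Slot 5 ($121), total $341.
VCG payment = (others' best without Kestrel) − (others' welfare with Kestrel) = 341 − 336 = $5.

Kestrel pays $5.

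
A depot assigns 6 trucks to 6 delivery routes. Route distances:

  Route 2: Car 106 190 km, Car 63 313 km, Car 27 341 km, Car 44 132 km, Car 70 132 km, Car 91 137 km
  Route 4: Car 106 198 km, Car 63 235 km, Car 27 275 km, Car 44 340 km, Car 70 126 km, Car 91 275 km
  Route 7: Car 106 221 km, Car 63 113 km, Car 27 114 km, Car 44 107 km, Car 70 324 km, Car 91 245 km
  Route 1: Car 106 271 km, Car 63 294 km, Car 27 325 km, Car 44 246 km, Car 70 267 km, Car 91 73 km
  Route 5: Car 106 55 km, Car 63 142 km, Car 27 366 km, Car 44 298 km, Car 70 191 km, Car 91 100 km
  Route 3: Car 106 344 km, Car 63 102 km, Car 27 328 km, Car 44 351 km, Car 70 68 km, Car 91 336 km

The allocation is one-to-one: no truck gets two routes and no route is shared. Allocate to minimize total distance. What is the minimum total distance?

Min total: 602 km

Optimal: Car 106→Route 5 (55 km), Car 63→Route 3 (102 km), Car 27→Route 7 (114 km), Car 44→Route 2 (132 km), Car 70→Route 4 (126 km), Car 91→Route 1 (73 km) — total 55+102+114+132+126+73 = 602 km.
Column-greedy (each route in turn goes to its cheapest remaining truck) gives 827 km, worse by 225.
Swapping Car 44↔Car 91 (Car 44→Route 1 246 km, Car 91→Route 2 137 km) adds 178.
Every other assignment is strictly worse.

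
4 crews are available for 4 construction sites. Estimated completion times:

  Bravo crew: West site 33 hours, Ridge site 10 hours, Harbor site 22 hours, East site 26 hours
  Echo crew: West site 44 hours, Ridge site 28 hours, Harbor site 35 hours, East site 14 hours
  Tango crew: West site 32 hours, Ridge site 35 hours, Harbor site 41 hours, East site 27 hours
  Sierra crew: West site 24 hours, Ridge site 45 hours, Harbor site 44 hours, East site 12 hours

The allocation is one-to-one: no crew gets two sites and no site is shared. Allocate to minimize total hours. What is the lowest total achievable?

Min total: 89 hours

This is a one-to-one assignment (minimum-cost bipartite matching).
Optimal: Bravo crew→Ridge site (10 hours), Echo crew→Harbor site (35 hours), Tango crew→West site (32 hours), Sierra crew→East site (12 hours) — total 10+35+32+12 = 89 hours.
Column-greedy (each site in turn goes to its cheapest remaining crew) gives 96 hours, worse by 7.
Checked against all permutations: 89 hours is optimal.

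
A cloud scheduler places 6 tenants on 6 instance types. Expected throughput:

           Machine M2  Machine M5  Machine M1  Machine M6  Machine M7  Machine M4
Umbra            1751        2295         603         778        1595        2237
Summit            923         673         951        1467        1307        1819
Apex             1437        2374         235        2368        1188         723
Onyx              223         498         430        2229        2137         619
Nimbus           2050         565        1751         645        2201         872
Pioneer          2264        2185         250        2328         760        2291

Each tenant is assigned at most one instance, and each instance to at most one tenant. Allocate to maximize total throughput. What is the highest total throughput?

This is a one-to-one assignment (maximum-weight bipartite matching).
Optimal: Umbra→Machine M5 (2295 ops/s), Summit→Machine M4 (1819 ops/s), Apex→Machine M6 (2368 ops/s), Onyx→Machine M7 (2137 ops/s), Nimbus→Machine M1 (1751 ops/s), Pioneer→Machine M2 (2264 ops/s) — total 2295+1819+2368+2137+1751+2264 = 12634 ops/s.
Max-entry greedy (repeatedly take the single best remaining cell) gives 10314 ops/s, worse by 2320.
Swapping Nimbus↔Onyx (Nimbus→Machine M7 2201 ops/s, Onyx→Machine M1 430 ops/s) loses 1257.
Checked against all permutations: 12634 ops/s is optimal.

Max total: 12634 ops/s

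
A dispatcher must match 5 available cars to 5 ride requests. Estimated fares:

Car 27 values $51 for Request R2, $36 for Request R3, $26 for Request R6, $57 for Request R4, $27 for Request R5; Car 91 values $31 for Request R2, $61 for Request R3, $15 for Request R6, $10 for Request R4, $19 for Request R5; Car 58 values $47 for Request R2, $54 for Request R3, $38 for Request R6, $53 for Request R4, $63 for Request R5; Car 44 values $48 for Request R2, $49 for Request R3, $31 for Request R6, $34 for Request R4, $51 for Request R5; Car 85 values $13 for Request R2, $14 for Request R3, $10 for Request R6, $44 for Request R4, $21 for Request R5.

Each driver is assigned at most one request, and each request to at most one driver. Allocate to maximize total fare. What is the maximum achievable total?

Maximum total: $250

This is the linear assignment problem.
Optimal: Car 27→Request R2 ($51), Car 91→Request R3 ($61), Car 58→Request R5 ($63), Car 44→Request R6 ($31), Car 85→Request R4 ($44) — total 51+61+63+31+44 = $250.
Max-entry greedy (repeatedly take the single best remaining cell) gives $239, worse by 11.
Next-best assignment: Car 27→Request R2, Car 91→Request R3, Car 58→Request R6, Car 44→Request R5, Car 85→Request R4 = $245.
Swapping Car 44↔Car 58 (Car 44→Request R5 $51, Car 58→Request R6 $38) loses 5.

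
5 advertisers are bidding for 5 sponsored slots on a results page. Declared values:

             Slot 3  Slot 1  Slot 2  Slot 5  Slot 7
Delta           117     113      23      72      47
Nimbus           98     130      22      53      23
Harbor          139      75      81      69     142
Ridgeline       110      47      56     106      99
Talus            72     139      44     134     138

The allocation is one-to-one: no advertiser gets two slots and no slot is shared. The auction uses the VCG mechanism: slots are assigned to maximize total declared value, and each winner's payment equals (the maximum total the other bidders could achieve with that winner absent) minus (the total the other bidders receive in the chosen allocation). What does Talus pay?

Talus pays $50.

Efficient allocation: Delta→Slot 3 ($117), Nimbus→Slot 1 ($130), Harbor→Slot 7 ($142), Ridgeline→Slot 2 ($56), Talus→Slot 5 ($134); total welfare W = $579.
Talus receives Slot 5 at value $134, so the others get W − 134 = $445.
Without Talus: best allocation of the remaining 4 bidders over all 5 slots is Delta→Slot 3 ($117), Nimbus→Slot 1 ($130), Harbor→Slot 7 ($142), Ridgeline→Slot 5 ($106), total $495.
VCG payment = (others' best without Talus) − (others' welfare with Talus) = 495 − 445 = $50.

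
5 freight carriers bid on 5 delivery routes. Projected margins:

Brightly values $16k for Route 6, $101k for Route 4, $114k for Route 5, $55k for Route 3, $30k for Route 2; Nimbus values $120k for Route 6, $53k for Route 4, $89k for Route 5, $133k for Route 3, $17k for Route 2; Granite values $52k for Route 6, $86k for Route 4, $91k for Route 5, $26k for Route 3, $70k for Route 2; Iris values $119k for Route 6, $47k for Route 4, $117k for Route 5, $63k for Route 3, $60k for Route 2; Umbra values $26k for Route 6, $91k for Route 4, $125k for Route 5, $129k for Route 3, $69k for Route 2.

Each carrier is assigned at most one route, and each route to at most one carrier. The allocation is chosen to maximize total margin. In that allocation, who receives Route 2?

Granite receives Route 2.

Optimal: Brightly→Route 4 ($101k), Nimbus→Route 3 ($133k), Granite→Route 2 ($70k), Iris→Route 6 ($119k), Umbra→Route 5 ($125k) — total 101+133+70+119+125 = $548k.
Row-greedy (each carrier in turn takes its best remaining route) gives $521k, worse by 27.
Next-best assignment: Brightly→Route 4, Nimbus→Route 6, Granite→Route 2, Iris→Route 5, Umbra→Route 3 = $537k.
No other one-to-one assignment exceeds $548k.
Granite's own top route is Route 5 ($91k), but forcing Granite→Route 5 and reassigning the rest optimally gives only $513k — worse by 35.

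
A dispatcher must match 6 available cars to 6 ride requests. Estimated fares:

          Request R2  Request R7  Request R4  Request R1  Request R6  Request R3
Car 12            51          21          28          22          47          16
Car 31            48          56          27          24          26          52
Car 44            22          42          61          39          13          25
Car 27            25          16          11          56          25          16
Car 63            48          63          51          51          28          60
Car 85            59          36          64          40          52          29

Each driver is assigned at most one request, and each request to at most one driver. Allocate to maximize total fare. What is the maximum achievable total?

Optimal: Car 12→Request R6 ($47), Car 31→Request R7 ($56), Car 44→Request R4 ($61), Car 27→Request R1 ($56), Car 63→Request R3 ($60), Car 85→Request R2 ($59) — total 47+56+61+56+60+59 = $339.
Row-greedy (each driver in turn takes its best remaining request) gives $336, worse by 3.
Every other assignment is strictly worse.

Maximum total: $339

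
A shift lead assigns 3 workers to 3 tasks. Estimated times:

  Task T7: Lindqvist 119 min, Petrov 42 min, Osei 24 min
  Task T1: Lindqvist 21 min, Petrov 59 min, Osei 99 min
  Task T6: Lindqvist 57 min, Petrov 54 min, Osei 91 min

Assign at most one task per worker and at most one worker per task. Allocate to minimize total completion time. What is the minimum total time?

Min total: 99 min

Optimal: Lindqvist→Task T1 (21 min), Petrov→Task T6 (54 min), Osei→Task T7 (24 min) — total 21+54+24 = 99 min.
Row-greedy (each worker in turn takes its cheapest remaining task) gives 154 min, worse by 55.
Next-best assignment: Lindqvist→Task T6, Petrov→Task T1, Osei→Task T7 = 140 min.
Swapping Petrov↔Osei (Petrov→Task T7 42 min, Osei→Task T6 91 min) adds 55.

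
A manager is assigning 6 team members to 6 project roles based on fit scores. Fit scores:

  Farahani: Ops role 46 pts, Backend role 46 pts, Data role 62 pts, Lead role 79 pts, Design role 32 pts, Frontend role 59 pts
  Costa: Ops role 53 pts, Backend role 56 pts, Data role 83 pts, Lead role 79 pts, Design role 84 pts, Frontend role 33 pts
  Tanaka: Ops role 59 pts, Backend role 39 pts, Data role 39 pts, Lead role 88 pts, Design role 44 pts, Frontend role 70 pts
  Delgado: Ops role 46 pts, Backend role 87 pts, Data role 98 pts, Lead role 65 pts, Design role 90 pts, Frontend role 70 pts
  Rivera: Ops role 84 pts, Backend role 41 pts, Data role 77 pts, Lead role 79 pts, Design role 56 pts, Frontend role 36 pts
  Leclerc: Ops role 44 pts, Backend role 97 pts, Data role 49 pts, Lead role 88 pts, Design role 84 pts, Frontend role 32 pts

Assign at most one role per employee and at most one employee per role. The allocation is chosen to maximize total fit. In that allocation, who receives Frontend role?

Tanaka receives Frontend role.

Optimal: Farahani→Lead role (79 pts), Costa→Design role (84 pts), Tanaka→Frontend role (70 pts), Delgado→Data role (98 pts), Rivera→Ops role (84 pts), Leclerc→Backend role (97 pts) — total 79+84+70+98+84+97 = 512 pts.
Max-entry greedy (repeatedly take the single best remaining cell) gives 510 pts, worse by 2.
Swapping Farahani↔Leclerc (Farahani→Backend role 46 pts, Leclerc→Lead role 88 pts) loses 42.
Tanaka's own top role is Lead role (88 pts), but forcing Tanaka→Lead role and reassigning the rest optimally gives only 510 pts — worse by 2.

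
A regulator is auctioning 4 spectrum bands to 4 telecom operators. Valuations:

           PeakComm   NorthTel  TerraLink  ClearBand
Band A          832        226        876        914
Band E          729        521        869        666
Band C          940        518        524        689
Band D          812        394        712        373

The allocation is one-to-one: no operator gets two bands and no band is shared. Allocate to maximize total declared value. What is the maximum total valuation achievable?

This is the linear assignment problem.
Optimal: PeakComm→Band C ($940M), NorthTel→Band D ($394M), TerraLink→Band E ($869M), ClearBand→Band A ($914M) — total 940+394+869+914 = $3117M.
Row-greedy (each operator in turn takes its best remaining band) gives $2710M, worse by 407.
Swapping ClearBand↔TerraLink (ClearBand→Band E $666M, TerraLink→Band A $876M) loses 241.
Every other assignment is strictly worse.

Maximum total: $3117M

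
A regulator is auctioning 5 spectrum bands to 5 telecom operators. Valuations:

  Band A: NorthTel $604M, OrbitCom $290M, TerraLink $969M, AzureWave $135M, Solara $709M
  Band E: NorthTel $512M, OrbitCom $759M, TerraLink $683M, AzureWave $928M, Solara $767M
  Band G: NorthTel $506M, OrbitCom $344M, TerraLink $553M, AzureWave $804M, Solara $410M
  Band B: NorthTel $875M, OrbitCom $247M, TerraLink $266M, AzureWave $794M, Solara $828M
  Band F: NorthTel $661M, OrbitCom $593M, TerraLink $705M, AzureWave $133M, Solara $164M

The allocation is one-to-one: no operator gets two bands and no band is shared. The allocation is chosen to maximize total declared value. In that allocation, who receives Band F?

This is a one-to-one assignment (maximum-weight bipartite matching).
Optimal: NorthTel→Band F ($661M), OrbitCom→Band E ($759M), TerraLink→Band A ($969M), AzureWave→Band G ($804M), Solara→Band B ($828M) — total 661+759+969+804+828 = $4021M.
Row-greedy (each operator in turn takes its best remaining band) gives $3571M, worse by 450.
Next-best assignment: NorthTel→Band B, OrbitCom→Band F, TerraLink→Band A, AzureWave→Band G, Solara→Band E = $4008M.
Swapping NorthTel↔OrbitCom (NorthTel→Band E $512M, OrbitCom→Band F $593M) loses 315.
NorthTel's own top band is Band B ($875M), but forcing NorthTel→Band B and reassigning the rest optimally gives only $4008M — worse by 13.

NorthTel receives Band F.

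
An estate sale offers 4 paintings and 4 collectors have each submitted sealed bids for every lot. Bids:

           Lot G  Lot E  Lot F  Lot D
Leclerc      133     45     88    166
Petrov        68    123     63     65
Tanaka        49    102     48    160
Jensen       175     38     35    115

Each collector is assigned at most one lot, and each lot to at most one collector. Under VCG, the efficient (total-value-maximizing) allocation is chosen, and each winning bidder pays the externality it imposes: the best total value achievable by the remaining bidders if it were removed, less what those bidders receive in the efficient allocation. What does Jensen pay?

Jensen pays $45.

Efficient allocation: Leclerc→Lot F ($88), Petrov→Lot E ($123), Tanaka→Lot D ($160), Jensen→Lot G ($175); total welfare W = $546.
Jensen receives Lot G at value $175, so the others get W − 175 = $371.
Without Jensen: best allocation of the remaining 3 bidders over all 4 lots is Leclerc→Lot G ($133), Petrov→Lot E ($123), Tanaka→Lot D ($160), total $416.
VCG payment = (others' best without Jensen) − (others' welfare with Jensen) = 416 − 371 = $45.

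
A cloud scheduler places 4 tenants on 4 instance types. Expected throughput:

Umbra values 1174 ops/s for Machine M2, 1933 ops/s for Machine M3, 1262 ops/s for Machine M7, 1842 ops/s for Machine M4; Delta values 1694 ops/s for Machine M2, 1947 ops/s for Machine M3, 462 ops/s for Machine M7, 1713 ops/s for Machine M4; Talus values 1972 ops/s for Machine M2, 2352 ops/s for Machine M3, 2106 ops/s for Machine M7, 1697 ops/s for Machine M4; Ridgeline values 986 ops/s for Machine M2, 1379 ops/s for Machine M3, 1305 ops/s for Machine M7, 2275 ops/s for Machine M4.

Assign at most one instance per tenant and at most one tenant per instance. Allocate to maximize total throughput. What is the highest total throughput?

Max total: 8008 ops/s

Optimal: Umbra→Machine M3 (1933 ops/s), Delta→Machine M2 (1694 ops/s), Talus→Machine M7 (2106 ops/s), Ridgeline→Machine M4 (2275 ops/s) — total 1933+1694+2106+2275 = 8008 ops/s.
Max-entry greedy (repeatedly take the single best remaining cell) gives 7583 ops/s, worse by 425.
Next-best assignment: Umbra→Machine M7, Delta→Machine M2, Talus→Machine M3, Ridgeline→Machine M4 = 7583 ops/s.
Swapping Umbra↔Talus (Umbra→Machine M7 1262 ops/s, Talus→Machine M3 2352 ops/s) loses 425.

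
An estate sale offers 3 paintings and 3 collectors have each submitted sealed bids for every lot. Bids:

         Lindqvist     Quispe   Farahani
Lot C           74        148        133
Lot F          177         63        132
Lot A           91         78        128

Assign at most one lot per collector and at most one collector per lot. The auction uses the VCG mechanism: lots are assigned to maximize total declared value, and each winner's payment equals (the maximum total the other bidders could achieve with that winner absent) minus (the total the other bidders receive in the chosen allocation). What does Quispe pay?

Quispe pays $5.

Efficient allocation: Lindqvist→Lot F ($177), Quispe→Lot C ($148), Farahani→Lot A ($128); total welfare W = $453.
Quispe receives Lot C at value $148, so the others get W − 148 = $305.
Without Quispe: best allocation of the remaining 2 bidders over all 3 lots is Lindqvist→Lot F ($177), Farahani→Lot C ($133), total $310.
VCG payment = (others' best without Quispe) − (others' welfare with Quispe) = 310 − 305 = $5.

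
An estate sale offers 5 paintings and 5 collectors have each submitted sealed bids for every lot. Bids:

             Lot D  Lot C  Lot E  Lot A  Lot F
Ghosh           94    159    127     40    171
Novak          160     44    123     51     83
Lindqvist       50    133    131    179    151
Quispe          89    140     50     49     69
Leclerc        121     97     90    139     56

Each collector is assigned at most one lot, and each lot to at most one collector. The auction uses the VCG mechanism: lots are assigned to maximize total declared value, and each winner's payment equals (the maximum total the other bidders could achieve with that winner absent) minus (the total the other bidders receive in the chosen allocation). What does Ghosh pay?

Efficient allocation: Ghosh→Lot F ($171), Novak→Lot D ($160), Lindqvist→Lot E ($131), Quispe→Lot C ($140), Leclerc→Lot A ($139); total welfare W = $741.
Ghosh receives Lot F at value $171, so the others get W − 171 = $570.
Without Ghosh: best allocation of the remaining 4 bidders over all 5 lots is Novak→Lot D ($160), Lindqvist→Lot F ($151), Quispe→Lot C ($140), Leclerc→Lot A ($139), total $590.
VCG payment = (others' best without Ghosh) − (others' welfare with Ghosh) = 590 − 570 = $20.

Ghosh pays $20.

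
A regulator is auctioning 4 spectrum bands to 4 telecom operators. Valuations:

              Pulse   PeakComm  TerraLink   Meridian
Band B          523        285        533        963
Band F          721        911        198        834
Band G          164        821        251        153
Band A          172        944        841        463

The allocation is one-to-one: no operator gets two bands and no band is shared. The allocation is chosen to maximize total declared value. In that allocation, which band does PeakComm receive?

Optimal: Pulse→Band F ($721M), PeakComm→Band G ($821M), TerraLink→Band A ($841M), Meridian→Band B ($963M) — total 721+821+841+963 = $3346M.
Max-entry greedy (repeatedly take the single best remaining cell) gives $2879M, worse by 467.
Swapping TerraLink↔Pulse (TerraLink→Band F $198M, Pulse→Band A $172M) loses 1192.
PeakComm's own top band is Band A ($944M), but forcing PeakComm→Band A and reassigning the rest optimally gives only $2879M — worse by 467.

PeakComm receives Band G.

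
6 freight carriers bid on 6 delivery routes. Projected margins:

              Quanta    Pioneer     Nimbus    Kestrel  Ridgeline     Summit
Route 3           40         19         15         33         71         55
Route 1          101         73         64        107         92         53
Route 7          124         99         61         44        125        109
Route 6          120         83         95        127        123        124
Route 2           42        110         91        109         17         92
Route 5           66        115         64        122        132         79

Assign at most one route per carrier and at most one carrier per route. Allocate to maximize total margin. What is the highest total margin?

Maximum total: $632k

This is a one-to-one assignment (maximum-weight bipartite matching).
Optimal: Quanta→Route 7 ($124k), Pioneer→Route 5 ($115k), Nimbus→Route 2 ($91k), Kestrel→Route 1 ($107k), Ridgeline→Route 3 ($71k), Summit→Route 6 ($124k) — total 124+115+91+107+71+124 = $632k.
Row-greedy (each carrier in turn takes its best remaining route) gives $590k, worse by 42.
Next-best assignment: Quanta→Route 7, Pioneer→Route 2, Nimbus→Route 6, Kestrel→Route 1, Ridgeline→Route 5, Summit→Route 3 = $623k.
No other one-to-one assignment exceeds $632k.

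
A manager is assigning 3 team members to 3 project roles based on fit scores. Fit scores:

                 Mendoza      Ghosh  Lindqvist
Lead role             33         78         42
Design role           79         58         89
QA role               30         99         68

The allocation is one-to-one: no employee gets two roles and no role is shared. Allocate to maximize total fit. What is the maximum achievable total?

This is the linear assignment problem.
Optimal: Mendoza→Design role (79 pts), Ghosh→Lead role (78 pts), Lindqvist→QA role (68 pts) — total 79+78+68 = 225 pts.
Column-greedy (each role in turn goes to its best remaining employee) gives 197 pts, worse by 28.
Next-best assignment: Mendoza→Lead role, Ghosh→QA role, Lindqvist→Design role = 221 pts.
Swapping Ghosh↔Lindqvist (Ghosh→QA role 99 pts, Lindqvist→Lead role 42 pts) loses 5.
Every other assignment is strictly worse.

Max total: 225 pts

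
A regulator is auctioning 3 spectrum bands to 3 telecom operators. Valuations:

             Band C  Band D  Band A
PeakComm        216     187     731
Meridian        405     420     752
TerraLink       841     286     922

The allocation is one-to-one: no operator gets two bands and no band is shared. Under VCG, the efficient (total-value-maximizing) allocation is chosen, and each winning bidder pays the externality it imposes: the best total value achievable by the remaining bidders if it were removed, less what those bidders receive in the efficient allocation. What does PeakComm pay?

PeakComm pays $332M.

Efficient allocation: PeakComm→Band A ($731M), Meridian→Band D ($420M), TerraLink→Band C ($841M); total welfare W = $1992M.
PeakComm receives Band A at value $731M, so the others get W − 731 = $1261M.
Without PeakComm: best allocation of the remaining 2 bidders over all 3 bands is Meridian→Band A ($752M), TerraLink→Band C ($841M), total $1593M.
VCG payment = (others' best without PeakComm) − (others' welfare with PeakComm) = 1593 − 1261 = $332M.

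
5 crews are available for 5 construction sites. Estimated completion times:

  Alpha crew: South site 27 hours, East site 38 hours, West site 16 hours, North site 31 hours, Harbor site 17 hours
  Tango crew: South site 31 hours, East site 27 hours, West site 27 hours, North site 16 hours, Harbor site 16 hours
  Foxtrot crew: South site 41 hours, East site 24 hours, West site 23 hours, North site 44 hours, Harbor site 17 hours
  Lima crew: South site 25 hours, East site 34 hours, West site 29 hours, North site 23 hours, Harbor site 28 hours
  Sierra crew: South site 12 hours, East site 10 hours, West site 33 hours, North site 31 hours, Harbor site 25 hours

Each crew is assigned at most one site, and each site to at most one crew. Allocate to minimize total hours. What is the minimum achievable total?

Optimal: Alpha crew→West site (16 hours), Tango crew→North site (16 hours), Foxtrot crew→Harbor site (17 hours), Lima crew→South site (25 hours), Sierra crew→East site (10 hours) — total 16+16+17+25+10 = 84 hours.
Column-greedy (each site in turn goes to its cheapest remaining crew) gives 96 hours, worse by 12.

Min total: 84 hours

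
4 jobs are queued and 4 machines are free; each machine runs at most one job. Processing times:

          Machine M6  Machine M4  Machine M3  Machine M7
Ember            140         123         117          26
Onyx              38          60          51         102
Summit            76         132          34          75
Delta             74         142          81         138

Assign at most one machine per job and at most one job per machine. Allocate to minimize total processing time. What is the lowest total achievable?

Treat this as an assignment problem: match each job to one machine.
Optimal: Ember→Machine M7 (26 min), Onyx→Machine M4 (60 min), Summit→Machine M3 (34 min), Delta→Machine M6 (74 min) — total 26+60+34+74 = 194 min.
Column-greedy (each machine in turn goes to its cheapest remaining job) gives 333 min, worse by 139.

Min total: 194 min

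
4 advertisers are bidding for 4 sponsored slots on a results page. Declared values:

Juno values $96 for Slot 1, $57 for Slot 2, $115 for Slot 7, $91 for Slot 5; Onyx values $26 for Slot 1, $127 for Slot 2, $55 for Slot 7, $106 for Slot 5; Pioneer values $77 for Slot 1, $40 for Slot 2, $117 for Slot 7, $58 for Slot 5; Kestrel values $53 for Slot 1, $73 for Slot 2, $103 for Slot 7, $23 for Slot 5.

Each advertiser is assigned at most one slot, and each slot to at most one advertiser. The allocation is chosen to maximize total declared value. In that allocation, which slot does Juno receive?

Juno receives Slot 5.

Optimal: Juno→Slot 5 ($91), Onyx→Slot 2 ($127), Pioneer→Slot 1 ($77), Kestrel→Slot 7 ($103) — total 91+127+77+103 = $398.
Row-greedy (each advertiser in turn takes its best remaining slot) gives $342, worse by 56.
Juno's own top slot is Slot 7 ($115), but forcing Juno→Slot 7 and reassigning the rest optimally gives only $371 — worse by 27.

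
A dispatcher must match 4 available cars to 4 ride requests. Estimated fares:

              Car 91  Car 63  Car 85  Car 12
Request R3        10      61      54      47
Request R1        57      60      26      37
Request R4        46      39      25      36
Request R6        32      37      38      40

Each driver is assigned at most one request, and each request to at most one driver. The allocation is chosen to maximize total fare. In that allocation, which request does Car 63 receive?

Car 63 receives Request R1.

Optimal: Car 91→Request R4 ($46), Car 63→Request R1 ($60), Car 85→Request R3 ($54), Car 12→Request R6 ($40) — total 46+60+54+40 = $200.
Every other assignment is strictly worse.
Car 63's own top request is Request R3 ($61), but forcing Car 63→Request R3 and reassigning the rest optimally gives only $192 — worse by 8.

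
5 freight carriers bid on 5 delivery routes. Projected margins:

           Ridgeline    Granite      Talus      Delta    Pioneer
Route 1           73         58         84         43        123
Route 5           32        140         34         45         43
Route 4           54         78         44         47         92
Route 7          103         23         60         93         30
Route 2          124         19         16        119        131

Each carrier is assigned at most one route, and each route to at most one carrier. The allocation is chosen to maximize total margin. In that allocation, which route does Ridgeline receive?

Optimal: Ridgeline→Route 7 ($103k), Granite→Route 5 ($140k), Talus→Route 1 ($84k), Delta→Route 2 ($119k), Pioneer→Route 4 ($92k) — total 103+140+84+119+92 = $538k.
Max-entry greedy (repeatedly take the single best remaining cell) gives $505k, worse by 33.
Next-best assignment: Ridgeline→Route 2, Granite→Route 5, Talus→Route 1, Delta→Route 7, Pioneer→Route 4 = $533k.
Swapping Granite↔Delta (Granite→Route 2 $19k, Delta→Route 5 $45k) loses 195.
Ridgeline's own top route is Route 2 ($124k), but forcing Ridgeline→Route 2 and reassigning the rest optimally gives only $533k — worse by 5.

Ridgeline receives Route 7.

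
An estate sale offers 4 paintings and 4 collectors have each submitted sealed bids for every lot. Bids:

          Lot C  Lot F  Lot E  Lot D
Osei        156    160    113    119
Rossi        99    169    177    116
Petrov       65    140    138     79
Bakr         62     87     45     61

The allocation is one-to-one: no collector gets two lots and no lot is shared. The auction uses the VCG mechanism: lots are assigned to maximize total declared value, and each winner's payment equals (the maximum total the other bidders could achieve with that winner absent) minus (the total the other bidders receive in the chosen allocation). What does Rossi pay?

Rossi pays $24.

Efficient allocation: Osei→Lot C ($156), Rossi→Lot E ($177), Petrov→Lot F ($140), Bakr→Lot D ($61); total welfare W = $534.
Rossi receives Lot E at value $177, so the others get W − 177 = $357.
Without Rossi: best allocation of the remaining 3 bidders over all 4 lots is Osei→Lot C ($156), Petrov→Lot E ($138), Bakr→Lot F ($87), total $381.
VCG payment = (others' best without Rossi) − (others' welfare with Rossi) = 381 − 357 = $24.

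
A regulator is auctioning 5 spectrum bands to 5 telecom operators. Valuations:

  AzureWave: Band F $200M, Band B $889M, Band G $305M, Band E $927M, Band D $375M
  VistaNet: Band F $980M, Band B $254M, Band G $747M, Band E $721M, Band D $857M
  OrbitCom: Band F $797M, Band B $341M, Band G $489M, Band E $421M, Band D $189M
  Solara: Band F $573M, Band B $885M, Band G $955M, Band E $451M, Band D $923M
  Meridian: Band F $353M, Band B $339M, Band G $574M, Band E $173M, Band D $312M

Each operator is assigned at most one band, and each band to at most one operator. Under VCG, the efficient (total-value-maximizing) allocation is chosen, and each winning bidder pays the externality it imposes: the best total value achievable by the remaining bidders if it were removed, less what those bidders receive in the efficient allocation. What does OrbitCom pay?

OrbitCom pays $161M.

Efficient allocation: AzureWave→Band E ($927M), VistaNet→Band D ($857M), OrbitCom→Band F ($797M), Solara→Band B ($885M), Meridian→Band G ($574M); total welfare W = $4040M.
OrbitCom receives Band F at value $797M, so the others get W − 797 = $3243M.
Without OrbitCom: best allocation of the remaining 4 bidders over all 5 bands is AzureWave→Band E ($927M), VistaNet→Band F ($980M), Solara→Band D ($923M), Meridian→Band G ($574M), total $3404M.
VCG payment = (others' best without OrbitCom) − (others' welfare with OrbitCom) = 3404 − 3243 = $161M.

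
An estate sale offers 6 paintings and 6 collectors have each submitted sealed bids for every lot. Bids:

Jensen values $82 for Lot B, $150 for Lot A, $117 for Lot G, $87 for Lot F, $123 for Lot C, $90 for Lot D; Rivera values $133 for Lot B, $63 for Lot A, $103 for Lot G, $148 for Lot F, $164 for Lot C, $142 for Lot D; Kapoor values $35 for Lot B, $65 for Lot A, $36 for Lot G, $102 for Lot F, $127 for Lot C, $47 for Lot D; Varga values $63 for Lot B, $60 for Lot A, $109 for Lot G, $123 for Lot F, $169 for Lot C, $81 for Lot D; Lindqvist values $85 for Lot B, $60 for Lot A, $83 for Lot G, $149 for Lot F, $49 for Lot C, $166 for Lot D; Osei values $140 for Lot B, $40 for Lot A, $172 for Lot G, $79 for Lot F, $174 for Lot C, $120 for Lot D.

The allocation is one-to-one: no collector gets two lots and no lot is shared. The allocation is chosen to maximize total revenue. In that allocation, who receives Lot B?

Rivera receives Lot B.

Treat this as an assignment problem: match each collector to one lot.
Optimal: Jensen→Lot A ($150), Rivera→Lot B ($133), Kapoor→Lot F ($102), Varga→Lot C ($169), Lindqvist→Lot D ($166), Osei→Lot G ($172) — total 150+133+102+169+166+172 = $892.
Row-greedy (each collector in turn takes its best remaining lot) gives $831, worse by 61.
Rivera's own top lot is Lot C ($164), but forcing Rivera→Lot C and reassigning the rest optimally gives only $831 — worse by 61.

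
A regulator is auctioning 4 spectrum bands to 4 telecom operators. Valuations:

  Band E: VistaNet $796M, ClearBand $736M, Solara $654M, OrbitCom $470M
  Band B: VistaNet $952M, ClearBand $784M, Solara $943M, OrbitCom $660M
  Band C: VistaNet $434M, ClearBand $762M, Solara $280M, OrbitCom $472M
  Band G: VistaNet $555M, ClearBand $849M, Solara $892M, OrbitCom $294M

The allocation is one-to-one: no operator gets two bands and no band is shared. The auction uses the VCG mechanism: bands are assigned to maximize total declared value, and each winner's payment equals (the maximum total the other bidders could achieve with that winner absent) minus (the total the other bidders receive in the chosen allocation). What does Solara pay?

Efficient allocation: VistaNet→Band E ($796M), ClearBand→Band C ($762M), Solara→Band G ($892M), OrbitCom→Band B ($660M); total welfare W = $3110M.
Solara receives Band G at value $892M, so the others get W − 892 = $2218M.
Without Solara: best allocation of the remaining 3 bidders over all 4 bands is VistaNet→Band E ($796M), ClearBand→Band G ($849M), OrbitCom→Band B ($660M), total $2305M.
VCG payment = (others' best without Solara) − (others' welfare with Solara) = 2305 − 2218 = $87M.

Solara pays $87M.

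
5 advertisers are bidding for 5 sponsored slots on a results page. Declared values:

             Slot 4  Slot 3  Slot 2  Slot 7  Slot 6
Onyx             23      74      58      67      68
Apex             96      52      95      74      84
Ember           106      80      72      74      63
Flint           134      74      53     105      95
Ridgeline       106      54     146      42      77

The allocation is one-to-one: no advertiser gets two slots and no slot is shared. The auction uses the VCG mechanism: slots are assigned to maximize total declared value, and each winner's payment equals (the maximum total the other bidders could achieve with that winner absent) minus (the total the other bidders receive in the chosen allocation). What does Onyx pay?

Efficient allocation: Onyx→Slot 3 ($74), Apex→Slot 6 ($84), Ember→Slot 4 ($106), Flint→Slot 7 ($105), Ridgeline→Slot 2 ($146); total welfare W = $515.
Onyx receives Slot 3 at value $74, so the others get W − 74 = $441.
Without Onyx: best allocation of the remaining 4 bidders over all 5 slots is Apex→Slot 6 ($84), Ember→Slot 3 ($80), Flint→Slot 4 ($134), Ridgeline→Slot 2 ($146), total $444.
VCG payment = (others' best without Onyx) − (others' welfare with Onyx) = 444 − 441 = $3.

Onyx pays $3.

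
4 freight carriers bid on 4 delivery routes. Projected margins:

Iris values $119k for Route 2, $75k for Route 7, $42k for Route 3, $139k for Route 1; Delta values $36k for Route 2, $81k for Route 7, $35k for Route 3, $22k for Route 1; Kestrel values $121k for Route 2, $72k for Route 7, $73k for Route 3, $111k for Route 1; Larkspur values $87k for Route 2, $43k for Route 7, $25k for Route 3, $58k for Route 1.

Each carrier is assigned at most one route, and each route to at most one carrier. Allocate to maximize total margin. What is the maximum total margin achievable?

Optimal: Iris→Route 1 ($139k), Delta→Route 7 ($81k), Kestrel→Route 3 ($73k), Larkspur→Route 2 ($87k) — total 139+81+73+87 = $380k.
Column-greedy (each route in turn goes to its best remaining carrier) gives $302k, worse by 78.
Next-best assignment: Iris→Route 1, Delta→Route 7, Kestrel→Route 2, Larkspur→Route 3 = $366k.

Max total: $380k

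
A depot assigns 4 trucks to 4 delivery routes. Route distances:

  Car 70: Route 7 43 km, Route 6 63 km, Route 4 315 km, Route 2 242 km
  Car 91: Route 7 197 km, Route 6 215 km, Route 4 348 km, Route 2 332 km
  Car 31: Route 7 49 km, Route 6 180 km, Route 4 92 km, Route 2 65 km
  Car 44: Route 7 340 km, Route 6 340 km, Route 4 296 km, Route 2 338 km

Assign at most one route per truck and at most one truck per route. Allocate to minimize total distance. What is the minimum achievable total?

Minimum total: 619 km

Optimal: Car 70→Route 7 (43 km), Car 91→Route 6 (215 km), Car 31→Route 2 (65 km), Car 44→Route 4 (296 km) — total 43+215+65+296 = 619 km.
Column-greedy (each route in turn goes to its cheapest remaining truck) gives 851 km, worse by 232.
No other one-to-one assignment undercuts 619 km.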